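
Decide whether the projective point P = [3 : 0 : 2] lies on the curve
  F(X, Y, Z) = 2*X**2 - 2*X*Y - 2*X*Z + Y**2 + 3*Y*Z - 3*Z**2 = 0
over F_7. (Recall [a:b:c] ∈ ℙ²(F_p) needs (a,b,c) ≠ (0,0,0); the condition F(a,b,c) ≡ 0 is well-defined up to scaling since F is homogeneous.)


F(3,0,2) ≡ 1 (mod 7); P is NOT on the curve.

Evaluate F(3, 0, 2) term-by-term (mod 7).
  2*X**2 ↦ 2·9·1·1 = 18
  -2*X*Y ↦ -2·3·0·1 = 0
  -2*X*Z ↦ -2·3·1·2 = -12
  Y**2 ↦ 1·1·0·1 = 0
  3*Y*Z ↦ 3·1·0·2 = 0
  -3*Z**2 ↦ -3·1·1·4 = -12
Sum: F(3, 0, 2) = (18) + (0) + (-12) + (0) + (0) + (-12) = -6.
Reducing mod 7: -6 ≡ 1 (mod 7).
Since F(a, b, c) ≡ 1 ≠ 0 (mod 7), P does NOT lie on the curve.


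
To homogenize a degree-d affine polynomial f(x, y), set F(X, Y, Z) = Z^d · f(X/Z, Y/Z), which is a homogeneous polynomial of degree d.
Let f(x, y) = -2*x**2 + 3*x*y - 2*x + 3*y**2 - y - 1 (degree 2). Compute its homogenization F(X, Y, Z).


F(X, Y, Z) = -2*X**2 + 3*X*Y - 2*X*Z + 3*Y**2 - Y*Z - Z**2

deg(f) = 2.
Substitute x = X/Z, y = Y/Z into f, then multiply by Z^2.
  monomial -2·x^2·y^0 ↦ -2·X^2·Y^0·Z^0.
  monomial 3·x^1·y^1 ↦ 3·X^1·Y^1·Z^0.
  monomial -2·x^1·y^0 ↦ -2·X^1·Y^0·Z^1.
  monomial 3·x^0·y^2 ↦ 3·X^0·Y^2·Z^0.
  monomial -1·x^0·y^1 ↦ -1·X^0·Y^1·Z^1.
  monomial -1·x^0·y^0 ↦ -1·X^0·Y^0·Z^2.
Collecting: F(X, Y, Z) = -2*X**2 + 3*X*Y - 2*X*Z + 3*Y**2 - Y*Z - Z**2.


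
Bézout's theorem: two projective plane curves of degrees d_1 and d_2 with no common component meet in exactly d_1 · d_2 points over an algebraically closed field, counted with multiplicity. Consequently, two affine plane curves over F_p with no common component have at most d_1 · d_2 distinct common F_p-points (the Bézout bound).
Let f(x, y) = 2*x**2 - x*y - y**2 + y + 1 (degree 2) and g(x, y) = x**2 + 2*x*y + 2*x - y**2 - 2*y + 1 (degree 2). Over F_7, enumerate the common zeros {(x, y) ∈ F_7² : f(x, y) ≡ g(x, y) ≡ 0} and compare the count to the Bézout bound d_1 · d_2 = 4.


Common zeros: {(6, 3)}; count = 1; Bézout bound = 4.

deg(f) = 2, deg(g) = 2, so Bézout bound = 4.
Scan x ∈ F_7. For each x, list the y ∈ F_7 with f(x, y) ≡ 0 and those with g(x, y) ≡ 0 (mod 7); the common zeros in that column are the intersection.
  x = 0: f ≡ 0 at y ∈ ∅; g ≡ 0 at y ∈ {2, 3}; common: ∅.
  x = 1: f ≡ 0 at y ∈ ∅; g ≡ 0 at y ∈ {2, 5}; common: ∅.
  x = 2: f ≡ 0 at y ∈ {1, 5}; g ≡ 0 at y ∈ ∅; common: ∅.
  x = 3: f ≡ 0 at y ∈ ∅; g ≡ 0 at y ∈ ∅; common: ∅.
  x = 4: f ≡ 0 at y ∈ {5, 6}; g ≡ 0 at y ∈ ∅; common: ∅.
  x = 5: f ≡ 0 at y ∈ ∅; g ≡ 0 at y ∈ ∅; common: ∅.
  x = 6: f ≡ 0 at y ∈ {3, 6}; g ≡ 0 at y ∈ {0, 3}; common: {3}.
Collecting: common zeros = {(6, 3)}, so the count is 1.
Comparison with the Bézout bound: 1 ≤ 4 = deg(f)·deg(g), as expected for curves with no common component (the affine F_7-count falls short of the bound because intersections may lie at infinity, over extension fields, or carry multiplicity).


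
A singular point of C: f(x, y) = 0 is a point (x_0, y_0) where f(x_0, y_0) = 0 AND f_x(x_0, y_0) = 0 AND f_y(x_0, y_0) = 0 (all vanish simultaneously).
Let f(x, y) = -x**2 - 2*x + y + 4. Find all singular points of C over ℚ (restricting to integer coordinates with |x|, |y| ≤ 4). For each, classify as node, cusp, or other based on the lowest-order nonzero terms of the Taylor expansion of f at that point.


No singular points in the scanned grid; C is smooth there.

Compute partial derivatives:
  f_x = -2*x - 2.
  f_y = 1.
f_y = 1 is a nonzero constant, so f_y never vanishes: no point (x, y) can satisfy f = f_x = f_y = 0. In particular no (x, y) ∈ {−4, ..., 4}² is singular; the curve is smooth.


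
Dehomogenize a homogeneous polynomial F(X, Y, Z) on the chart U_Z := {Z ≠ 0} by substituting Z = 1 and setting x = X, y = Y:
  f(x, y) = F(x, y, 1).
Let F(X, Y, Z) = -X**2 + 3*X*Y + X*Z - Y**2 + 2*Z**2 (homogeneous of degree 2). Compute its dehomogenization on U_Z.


f(x, y) = -x**2 + 3*x*y + x - y**2 + 2

On U_Z we set Z = 1. Each monomial c·X^i·Y^j·Z^k in F becomes c·x^i·y^j·1^k = c·x^i·y^j.
Substituting Z = 1: F(X, Y, 1) = -x**2 + 3*x*y + x - y**2 + 2.
Note: deg(f) ≤ deg(F) = 2; strict inequality happens when F is divisible by Z (lost terms).


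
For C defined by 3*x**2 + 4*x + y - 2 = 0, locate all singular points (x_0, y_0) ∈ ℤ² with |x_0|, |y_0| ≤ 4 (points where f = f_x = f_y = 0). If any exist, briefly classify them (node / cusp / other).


No singular points in the scanned grid; C is smooth there.

Compute partial derivatives:
  f_x = 6*x + 4.
  f_y = 1.
f_y = 1 is a nonzero constant, so f_y never vanishes: no point (x, y) can satisfy f = f_x = f_y = 0. In particular no (x, y) ∈ {−4, ..., 4}² is singular; the curve is smooth.


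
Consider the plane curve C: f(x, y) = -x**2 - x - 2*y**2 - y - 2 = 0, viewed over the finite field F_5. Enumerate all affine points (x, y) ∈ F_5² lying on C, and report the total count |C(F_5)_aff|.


Affine F_5-points: {(0, 1), (1, 3), (1, 4), (3, 3), (3, 4), (4, 1)}; count = 6.

For each of the 25 pairs (x, y) ∈ F_5², evaluate f(x, y) mod 5. Record the zeros.
  x = 0: [0↦3, 1↦0, 2↦3, 3↦2, 4↦2]  zeros at y ∈ {1}
  x = 1: [0↦1, 1↦3, 2↦1, 3↦0, 4↦0]  zeros at y ∈ {3, 4}
  x = 2: [0↦2, 1↦4, 2↦2, 3↦1, 4↦1]  zeros at y ∈ ∅
  x = 3: [0↦1, 1↦3, 2↦1, 3↦0, 4↦0]  zeros at y ∈ {3, 4}
  x = 4: [0↦3, 1↦0, 2↦3, 3↦2, 4↦2]  zeros at y ∈ {1}
Collecting zeros: affine points = {(0, 1), (1, 3), (1, 4), (3, 3), (3, 4), (4, 1)}.
Total count |C(F_5)_aff| = 6.


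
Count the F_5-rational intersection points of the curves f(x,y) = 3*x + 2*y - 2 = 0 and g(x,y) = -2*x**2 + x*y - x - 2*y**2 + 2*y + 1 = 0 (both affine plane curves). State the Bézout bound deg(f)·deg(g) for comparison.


Common zeros: {(2, 3), (4, 0)}; count = 2; Bézout bound = 2.

deg(f) = 1, deg(g) = 2, so Bézout bound = 2.
Scan x ∈ F_5. For each x, list the y ∈ F_5 with f(x, y) ≡ 0 and those with g(x, y) ≡ 0 (mod 5); the common zeros in that column are the intersection.
  x = 0: f ≡ 0 at y ∈ {1}; g ≡ 0 at y ∈ ∅; common: ∅.
  x = 1: f ≡ 0 at y ∈ {2}; g ≡ 0 at y ∈ ∅; common: ∅.
  x = 2: f ≡ 0 at y ∈ {3}; g ≡ 0 at y ∈ {3, 4}; common: {3}.
  x = 3: f ≡ 0 at y ∈ {4}; g ≡ 0 at y ∈ {0}; common: ∅.
  x = 4: f ≡ 0 at y ∈ {0}; g ≡ 0 at y ∈ {0, 3}; common: {0}.
Collecting: common zeros = {(2, 3), (4, 0)}, so the count is 2.
Comparison with the Bézout bound: 2 ≤ 2 = deg(f)·deg(g), as expected for curves with no common component (the bound is attained).


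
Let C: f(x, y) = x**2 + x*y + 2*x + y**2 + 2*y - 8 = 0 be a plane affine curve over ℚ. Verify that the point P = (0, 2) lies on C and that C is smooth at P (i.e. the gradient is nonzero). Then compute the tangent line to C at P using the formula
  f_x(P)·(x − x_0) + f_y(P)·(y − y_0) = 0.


Tangent line at P: 4*x + 6*y - 12 = 0.

Step 1: f(0, 2) = 0, so P lies on C.
Step 2: partial derivatives
  f_x(x, y) = 2*x + y + 2, f_y(x, y) = x + 2*y + 2.
  f_x(P) = 4, f_y(P) = 6 (gradient nonzero, so P is smooth).
Step 3: tangent line at P: 4·(x − 0) + 6·(y − 2) = 0.
Expanding: 4*x + 6*y - 12 = 0.


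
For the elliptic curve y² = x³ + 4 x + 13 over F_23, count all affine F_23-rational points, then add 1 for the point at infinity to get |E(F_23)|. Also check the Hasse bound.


Affine points = {(0, 6), (0, 17), (1, 8), (1, 15), (2, 11), (2, 12), (3, 11), (3, 12), (4, 1), (4, 22), (6, 0), (7, 4), (7, 19), (10, 8), (10, 15), (11, 10), (11, 13), (12, 8), (12, 15), (13, 10), (13, 13), (17, 7), (17, 16), (18, 11), (18, 12), (19, 5), (19, 18), (22, 10), (22, 13)}; affine count = 29; |E(F_23)| = 30.

Discriminant check: Δ ∝ 4a³ + 27b² = 4·4³ + 27·13² = 4·64 + 27·169 ≡ 12 (mod 23). Nonzero ⇒ E is nonsingular.
For each x ∈ F_23, compute rhs = x³ + 4·x + 13 mod 23, then count y ∈ F_23 with y² ≡ rhs.
  x = 0: rhs = 13, matching y values: 6, 17 (2 points).
  x = 1: rhs = 18, matching y values: 8, 15 (2 points).
  x = 2: rhs = 6, matching y values: 11, 12 (2 points).
  x = 3: rhs = 6, matching y values: 11, 12 (2 points).
  x = 4: rhs = 1, matching y values: 1, 22 (2 points).
  x = 5: rhs = 20, matching y values: none (0 points).
  x = 6: rhs = 0, matching y values: 0 (1 points).
  x = 7: rhs = 16, matching y values: 4, 19 (2 points).
  x = 8: rhs = 5, matching y values: none (0 points).
  x = 9: rhs = 19, matching y values: none (0 points).
  x = 10: rhs = 18, matching y values: 8, 15 (2 points).
  x = 11: rhs = 8, matching y values: 10, 13 (2 points).
  x = 12: rhs = 18, matching y values: 8, 15 (2 points).
  x = 13: rhs = 8, matching y values: 10, 13 (2 points).
  x = 14: rhs = 7, matching y values: none (0 points).
  x = 15: rhs = 21, matching y values: none (0 points).
  x = 16: rhs = 10, matching y values: none (0 points).
  x = 17: rhs = 3, matching y values: 7, 16 (2 points).
  x = 18: rhs = 6, matching y values: 11, 12 (2 points).
  x = 19: rhs = 2, matching y values: 5, 18 (2 points).
  x = 20: rhs = 20, matching y values: none (0 points).
  x = 21: rhs = 20, matching y values: none (0 points).
  x = 22: rhs = 8, matching y values: 10, 13 (2 points).
Total affine count: 29.
Full point count |E(F_23)| = 29 + 1 = 30.
Hasse bound: |30 − (23+1)| = |6| = 6 ≤ 2√23 ≈ 9.5917 ✓.


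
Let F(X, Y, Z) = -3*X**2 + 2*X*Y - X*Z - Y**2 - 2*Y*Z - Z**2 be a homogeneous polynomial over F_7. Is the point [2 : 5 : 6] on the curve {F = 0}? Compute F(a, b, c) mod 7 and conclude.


F(2,5,6) ≡ 1 (mod 7); P is NOT on the curve.

Evaluate F(2, 5, 6) term-by-term (mod 7).
  -3*X**2 ↦ -3·4·1·1 = -12
  2*X*Y ↦ 2·2·5·1 = 20
  -X*Z ↦ -1·2·1·6 = -12
  -Y**2 ↦ -1·1·25·1 = -25
  -2*Y*Z ↦ -2·1·5·6 = -60
  -Z**2 ↦ -1·1·1·36 = -36
Sum: F(2, 5, 6) = (-12) + (20) + (-12) + (-25) + (-60) + (-36) = -125.
Reducing mod 7: -125 ≡ 1 (mod 7).
Since F(a, b, c) ≡ 1 ≠ 0 (mod 7), P does NOT lie on the curve.


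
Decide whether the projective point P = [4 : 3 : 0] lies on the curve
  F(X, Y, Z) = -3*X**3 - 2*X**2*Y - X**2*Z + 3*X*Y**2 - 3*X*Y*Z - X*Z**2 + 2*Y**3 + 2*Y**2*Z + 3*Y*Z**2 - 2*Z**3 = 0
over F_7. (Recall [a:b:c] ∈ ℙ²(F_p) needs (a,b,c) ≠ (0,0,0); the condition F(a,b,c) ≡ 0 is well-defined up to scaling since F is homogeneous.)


F(4,3,0) ≡ 0 (mod 7); P is on the curve.

Evaluate F(4, 3, 0) term-by-term (mod 7).
  -3*X**3 ↦ -3·64·1·1 = -192
  -2*X**2*Y ↦ -2·16·3·1 = -96
  -X**2*Z ↦ -1·16·1·0 = 0
  3*X*Y**2 ↦ 3·4·9·1 = 108
  -3*X*Y*Z ↦ -3·4·3·0 = 0
  -X*Z**2 ↦ -1·4·1·0 = 0
  2*Y**3 ↦ 2·1·27·1 = 54
  2*Y**2*Z ↦ 2·1·9·0 = 0
  3*Y*Z**2 ↦ 3·1·3·0 = 0
  -2*Z**3 ↦ -2·1·1·0 = 0
Sum: F(4, 3, 0) = (-192) + (-96) + (0) + (108) + (0) + (0) + (54) + (0) + (0) + (0) = -126.
Reducing mod 7: -126 ≡ 0 (mod 7).
Since F(a, b, c) ≡ 0 (mod 7), P lies on the curve.


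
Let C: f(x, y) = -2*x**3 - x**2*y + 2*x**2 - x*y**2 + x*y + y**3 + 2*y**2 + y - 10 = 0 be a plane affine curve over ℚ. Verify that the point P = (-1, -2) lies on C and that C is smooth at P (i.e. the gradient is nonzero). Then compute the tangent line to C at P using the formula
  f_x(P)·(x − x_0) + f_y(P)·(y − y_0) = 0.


Tangent line at P: -20*x - y - 22 = 0.

Step 1: f(-1, -2) = 0, so P lies on C.
Step 2: partial derivatives
  f_x(x, y) = -6*x**2 - 2*x*y + 4*x - y**2 + y, f_y(x, y) = -x**2 - 2*x*y + x + 3*y**2 + 4*y + 1.
  f_x(P) = -20, f_y(P) = -1 (gradient nonzero, so P is smooth).
Step 3: tangent line at P: -20·(x − -1) + -1·(y − -2) = 0.
Expanding: -20*x - y - 22 = 0.


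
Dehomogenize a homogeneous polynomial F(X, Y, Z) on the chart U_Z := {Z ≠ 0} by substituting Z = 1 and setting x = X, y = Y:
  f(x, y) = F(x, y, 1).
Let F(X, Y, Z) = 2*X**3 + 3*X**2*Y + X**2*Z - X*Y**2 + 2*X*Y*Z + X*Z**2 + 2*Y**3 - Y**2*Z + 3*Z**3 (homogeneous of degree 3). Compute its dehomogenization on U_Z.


f(x, y) = 2*x**3 + 3*x**2*y + x**2 - x*y**2 + 2*x*y + x + 2*y**3 - y**2 + 3

On U_Z we set Z = 1. Each monomial c·X^i·Y^j·Z^k in F becomes c·x^i·y^j·1^k = c·x^i·y^j.
Substituting Z = 1: F(X, Y, 1) = 2*x**3 + 3*x**2*y + x**2 - x*y**2 + 2*x*y + x + 2*y**3 - y**2 + 3.
Note: deg(f) ≤ deg(F) = 3; strict inequality happens when F is divisible by Z (lost terms).


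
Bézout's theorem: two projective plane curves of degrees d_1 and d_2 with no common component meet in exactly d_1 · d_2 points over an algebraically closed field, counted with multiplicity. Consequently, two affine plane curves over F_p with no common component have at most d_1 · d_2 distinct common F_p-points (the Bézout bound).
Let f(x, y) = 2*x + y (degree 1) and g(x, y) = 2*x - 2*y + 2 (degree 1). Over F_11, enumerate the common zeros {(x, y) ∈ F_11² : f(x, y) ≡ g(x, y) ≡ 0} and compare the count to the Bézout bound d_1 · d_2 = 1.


Common zeros: {(7, 8)}; count = 1; Bézout bound = 1.

deg(f) = 1, deg(g) = 1, so Bézout bound = 1.
Scan x ∈ F_11. For each x, list the y ∈ F_11 with f(x, y) ≡ 0 and those with g(x, y) ≡ 0 (mod 11); the common zeros in that column are the intersection.
  x = 0: f ≡ 0 at y ∈ {0}; g ≡ 0 at y ∈ {1}; common: ∅.
  x = 1: f ≡ 0 at y ∈ {9}; g ≡ 0 at y ∈ {2}; common: ∅.
  x = 2: f ≡ 0 at y ∈ {7}; g ≡ 0 at y ∈ {3}; common: ∅.
  x = 3: f ≡ 0 at y ∈ {5}; g ≡ 0 at y ∈ {4}; common: ∅.
  x = 4: f ≡ 0 at y ∈ {3}; g ≡ 0 at y ∈ {5}; common: ∅.
  x = 5: f ≡ 0 at y ∈ {1}; g ≡ 0 at y ∈ {6}; common: ∅.
  x = 6: f ≡ 0 at y ∈ {10}; g ≡ 0 at y ∈ {7}; common: ∅.
  x = 7: f ≡ 0 at y ∈ {8}; g ≡ 0 at y ∈ {8}; common: {8}.
  x = 8: f ≡ 0 at y ∈ {6}; g ≡ 0 at y ∈ {9}; common: ∅.
  x = 9: f ≡ 0 at y ∈ {4}; g ≡ 0 at y ∈ {10}; common: ∅.
  x = 10: f ≡ 0 at y ∈ {2}; g ≡ 0 at y ∈ {0}; common: ∅.
Collecting: common zeros = {(7, 8)}, so the count is 1.
Comparison with the Bézout bound: 1 ≤ 1 = deg(f)·deg(g), as expected for curves with no common component (the bound is attained).


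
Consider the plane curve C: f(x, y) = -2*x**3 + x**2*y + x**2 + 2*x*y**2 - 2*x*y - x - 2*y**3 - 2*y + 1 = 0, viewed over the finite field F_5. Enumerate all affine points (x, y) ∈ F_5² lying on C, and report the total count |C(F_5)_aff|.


Affine F_5-points: {(0, 4), (1, 2), (2, 4), (3, 4), (4, 0)}; count = 5.

For each of the 25 pairs (x, y) ∈ F_5², evaluate f(x, y) mod 5. Record the zeros.
  x = 0: [0↦1, 1↦2, 2↦1, 3↦1, 4↦0]  zeros at y ∈ {4}
  x = 1: [0↦4, 1↦1, 2↦0, 3↦4, 4↦1]  zeros at y ∈ {2}
  x = 2: [0↦2, 1↦2, 2↦3, 3↦3, 4↦0]  zeros at y ∈ {4}
  x = 3: [0↦3, 1↦3, 2↦3, 3↦1, 4↦0]  zeros at y ∈ {4}
  x = 4: [0↦0, 1↦2, 2↦3, 3↦1, 4↦4]  zeros at y ∈ {0}
Collecting zeros: affine points = {(0, 4), (1, 2), (2, 4), (3, 4), (4, 0)}.
Total count |C(F_5)_aff| = 5.


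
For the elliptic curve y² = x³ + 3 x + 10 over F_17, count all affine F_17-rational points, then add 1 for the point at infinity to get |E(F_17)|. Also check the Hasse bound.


Affine points = {(4, 1), (4, 16), (7, 0), (8, 6), (8, 11), (9, 1), (9, 16), (13, 6), (13, 11), (14, 5), (14, 12), (15, 8), (15, 9)}; affine count = 13; |E(F_17)| = 14.

Discriminant check: Δ ∝ 4a³ + 27b² = 4·3³ + 27·10² = 4·27 + 27·100 ≡ 3 (mod 17). Nonzero ⇒ E is nonsingular.
For each x ∈ F_17, compute rhs = x³ + 3·x + 10 mod 17, then count y ∈ F_17 with y² ≡ rhs.
  x = 0: rhs = 10, matching y values: none (0 points).
  x = 1: rhs = 14, matching y values: none (0 points).
  x = 2: rhs = 7, matching y values: none (0 points).
  x = 3: rhs = 12, matching y values: none (0 points).
  x = 4: rhs = 1, matching y values: 1, 16 (2 points).
  x = 5: rhs = 14, matching y values: none (0 points).
  x = 6: rhs = 6, matching y values: none (0 points).
  x = 7: rhs = 0, matching y values: 0 (1 points).
  x = 8: rhs = 2, matching y values: 6, 11 (2 points).
  x = 9: rhs = 1, matching y values: 1, 16 (2 points).
  x = 10: rhs = 3, matching y values: none (0 points).
  x = 11: rhs = 14, matching y values: none (0 points).
  x = 12: rhs = 6, matching y values: none (0 points).
  x = 13: rhs = 2, matching y values: 6, 11 (2 points).
  x = 14: rhs = 8, matching y values: 5, 12 (2 points).
  x = 15: rhs = 13, matching y values: 8, 9 (2 points).
  x = 16: rhs = 6, matching y values: none (0 points).
Total affine count: 13.
Full point count |E(F_17)| = 13 + 1 = 14.
Hasse bound: |14 − (17+1)| = |-4| = 4 ≤ 2√17 ≈ 8.2462 ✓.


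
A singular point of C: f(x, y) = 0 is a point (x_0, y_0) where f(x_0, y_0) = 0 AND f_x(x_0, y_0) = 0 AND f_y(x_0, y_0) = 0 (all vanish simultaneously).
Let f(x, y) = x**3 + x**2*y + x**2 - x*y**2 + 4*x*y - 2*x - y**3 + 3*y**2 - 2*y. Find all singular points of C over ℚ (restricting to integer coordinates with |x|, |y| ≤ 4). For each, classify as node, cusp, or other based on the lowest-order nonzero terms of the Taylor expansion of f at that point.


Singular points: {(-1, 1)}; classification: node.

Compute partial derivatives:
  f_x = 3*x**2 + 2*x*y + 2*x - y**2 + 4*y - 2.
  f_y = x**2 - 2*x*y + 4*x - 3*y**2 + 6*y - 2.
Scan x_0 ∈ {−4, ..., 4}. For each x_0, f_y(x_0, y) is a polynomial in y; find its integer roots y ∈ {−4, ..., 4}, then test f_x and f at those candidates.
  x = -4: f_y(-4, y) = -3*y**2 + 14*y - 2; no integer root y with |y| ≤ 4.
  x = -3: f_y(-3, y) = -3*y**2 + 12*y - 5; no integer root y with |y| ≤ 4.
  x = -2: f_y(-2, y) = -3*y**2 + 10*y - 6; no integer root y with |y| ≤ 4.
  x = -1: f_y(-1, y) = -3*y**2 + 8*y - 5; vanishes at y ∈ {1}. (-1, 1): f_x = 0, f = 0 — SINGULAR.
  x = 0: f_y(0, y) = -3*y**2 + 6*y - 2; no integer root y with |y| ≤ 4.
  x = 1: f_y(1, y) = -3*y**2 + 4*y + 3; no integer root y with |y| ≤ 4.
  x = 2: f_y(2, y) = -3*y**2 + 2*y + 10; no integer root y with |y| ≤ 4.
  x = 3: f_y(3, y) = 19 - 3*y**2; no integer root y with |y| ≤ 4.
  x = 4: f_y(4, y) = -3*y**2 - 2*y + 30; no integer root y with |y| ≤ 4.
Only singular point on the grid: (-1, 1).
Classify: substitute x = -1 + u, y = 1 + v and expand: f = u**3 + u**2*v - u**2 - u*v**2 - v**3 + v**2.
No constant or linear terms (consistent with a singular point). Quadratic part: -u**2 + v**2. Cubic part: u**3 + u**2*v - u*v**2 - v**3.
The quadratic part v**2 - u**2 = (v − u)(v + u) splits into two distinct linear factors, so there are two distinct tangent lines y − 1 = ±(x − -1) — this is a node (ordinary double point).
Classification: node.


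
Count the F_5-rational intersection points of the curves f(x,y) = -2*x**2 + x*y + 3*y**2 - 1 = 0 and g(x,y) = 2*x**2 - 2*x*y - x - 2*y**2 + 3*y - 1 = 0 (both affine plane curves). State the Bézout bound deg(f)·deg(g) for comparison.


Common zeros: ∅; count = 0; Bézout bound = 4.

deg(f) = 2, deg(g) = 2, so Bézout bound = 4.
Scan x ∈ F_5. For each x, list the y ∈ F_5 with f(x, y) ≡ 0 and those with g(x, y) ≡ 0 (mod 5); the common zeros in that column are the intersection.
  x = 0: f ≡ 0 at y ∈ ∅; g ≡ 0 at y ∈ {1, 3}; common: ∅.
  x = 1: f ≡ 0 at y ∈ ∅; g ≡ 0 at y ∈ {0, 3}; common: ∅.
  x = 2: f ≡ 0 at y ∈ ∅; g ≡ 0 at y ∈ {0, 2}; common: ∅.
  x = 3: f ≡ 0 at y ∈ ∅; g ≡ 0 at y ∈ {2, 4}; common: ∅.
  x = 4: f ≡ 0 at y ∈ ∅; g ≡ 0 at y ∈ {1, 4}; common: ∅.
Collecting: common zeros = ∅, so the count is 0.
Comparison with the Bézout bound: 0 ≤ 4 = deg(f)·deg(g), as expected for curves with no common component (the affine F_5-count falls short of the bound because intersections may lie at infinity, over extension fields, or carry multiplicity).


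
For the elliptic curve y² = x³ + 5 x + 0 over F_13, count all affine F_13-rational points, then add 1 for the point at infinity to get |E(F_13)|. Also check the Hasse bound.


Affine points = {(0, 0), (3, 4), (3, 9), (6, 5), (6, 8), (7, 1), (7, 12), (10, 6), (10, 7)}; affine count = 9; |E(F_13)| = 10.

Discriminant check: Δ ∝ 4a³ + 27b² = 4·5³ + 27·0² = 4·125 + 27·0 ≡ 6 (mod 13). Nonzero ⇒ E is nonsingular.
For each x ∈ F_13, compute rhs = x³ + 5·x + 0 mod 13, then count y ∈ F_13 with y² ≡ rhs.
  x = 0: rhs = 0, matching y values: 0 (1 points).
  x = 1: rhs = 6, matching y values: none (0 points).
  x = 2: rhs = 5, matching y values: none (0 points).
  x = 3: rhs = 3, matching y values: 4, 9 (2 points).
  x = 4: rhs = 6, matching y values: none (0 points).
  x = 5: rhs = 7, matching y values: none (0 points).
  x = 6: rhs = 12, matching y values: 5, 8 (2 points).
  x = 7: rhs = 1, matching y values: 1, 12 (2 points).
  x = 8: rhs = 6, matching y values: none (0 points).
  x = 9: rhs = 7, matching y values: none (0 points).
  x = 10: rhs = 10, matching y values: 6, 7 (2 points).
  x = 11: rhs = 8, matching y values: none (0 points).
  x = 12: rhs = 7, matching y values: none (0 points).
Total affine count: 9.
Full point count |E(F_13)| = 9 + 1 = 10.
Hasse bound: |10 − (13+1)| = |-4| = 4 ≤ 2√13 ≈ 7.2111 ✓.


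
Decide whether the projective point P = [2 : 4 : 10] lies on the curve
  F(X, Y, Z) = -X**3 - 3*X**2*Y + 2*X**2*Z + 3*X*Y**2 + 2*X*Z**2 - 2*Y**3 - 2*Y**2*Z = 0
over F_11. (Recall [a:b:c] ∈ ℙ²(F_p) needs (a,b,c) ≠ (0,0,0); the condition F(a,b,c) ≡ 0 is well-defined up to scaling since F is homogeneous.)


F(2,4,10) ≡ 6 (mod 11); P is NOT on the curve.

Evaluate F(2, 4, 10) term-by-term (mod 11).
  -X**3 ↦ -1·8·1·1 = -8
  -3*X**2*Y ↦ -3·4·4·1 = -48
  2*X**2*Z ↦ 2·4·1·10 = 80
  3*X*Y**2 ↦ 3·2·16·1 = 96
  2*X*Z**2 ↦ 2·2·1·100 = 400
  -2*Y**3 ↦ -2·1·64·1 = -128
  -2*Y**2*Z ↦ -2·1·16·10 = -320
Sum: F(2, 4, 10) = (-8) + (-48) + (80) + (96) + (400) + (-128) + (-320) = 72.
Reducing mod 11: 72 ≡ 6 (mod 11).
Since F(a, b, c) ≡ 6 ≠ 0 (mod 11), P does NOT lie on the curve.


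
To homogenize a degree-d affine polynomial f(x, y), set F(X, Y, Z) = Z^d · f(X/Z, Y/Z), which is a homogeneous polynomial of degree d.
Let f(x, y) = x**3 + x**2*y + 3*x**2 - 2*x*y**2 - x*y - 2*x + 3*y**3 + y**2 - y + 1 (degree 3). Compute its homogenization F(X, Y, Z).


F(X, Y, Z) = X**3 + X**2*Y + 3*X**2*Z - 2*X*Y**2 - X*Y*Z - 2*X*Z**2 + 3*Y**3 + Y**2*Z - Y*Z**2 + Z**3

deg(f) = 3.
Substitute x = X/Z, y = Y/Z into f, then multiply by Z^3.
  monomial 1·x^3·y^0 ↦ 1·X^3·Y^0·Z^0.
  monomial 1·x^2·y^1 ↦ 1·X^2·Y^1·Z^0.
  monomial 3·x^2·y^0 ↦ 3·X^2·Y^0·Z^1.
  monomial -2·x^1·y^2 ↦ -2·X^1·Y^2·Z^0.
  monomial -1·x^1·y^1 ↦ -1·X^1·Y^1·Z^1.
  monomial -2·x^1·y^0 ↦ -2·X^1·Y^0·Z^2.
  monomial 3·x^0·y^3 ↦ 3·X^0·Y^3·Z^0.
  monomial 1·x^0·y^2 ↦ 1·X^0·Y^2·Z^1.
  monomial -1·x^0·y^1 ↦ -1·X^0·Y^1·Z^2.
  monomial 1·x^0·y^0 ↦ 1·X^0·Y^0·Z^3.
Collecting: F(X, Y, Z) = X**3 + X**2*Y + 3*X**2*Z - 2*X*Y**2 - X*Y*Z - 2*X*Z**2 + 3*Y**3 + Y**2*Z - Y*Z**2 + Z**3.


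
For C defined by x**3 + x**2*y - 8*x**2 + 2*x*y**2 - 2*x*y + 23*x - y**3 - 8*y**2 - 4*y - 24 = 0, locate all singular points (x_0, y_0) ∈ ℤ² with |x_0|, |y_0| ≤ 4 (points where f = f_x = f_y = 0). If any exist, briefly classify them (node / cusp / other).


Singular points: {(3, -1)}; classification: cusp.

Compute partial derivatives:
  f_x = 3*x**2 + 2*x*y - 16*x + 2*y**2 - 2*y + 23.
  f_y = x**2 + 4*x*y - 2*x - 3*y**2 - 16*y - 4.
Scan x_0 ∈ {−4, ..., 4}. For each x_0, f_y(x_0, y) is a polynomial in y; find its integer roots y ∈ {−4, ..., 4}, then test f_x and f at those candidates.
  x = -4: f_y(-4, y) = -3*y**2 - 32*y + 20; no integer root y with |y| ≤ 4.
  x = -3: f_y(-3, y) = -3*y**2 - 28*y + 11; no integer root y with |y| ≤ 4.
  x = -2: f_y(-2, y) = -3*y**2 - 24*y + 4; no integer root y with |y| ≤ 4.
  x = -1: f_y(-1, y) = -3*y**2 - 20*y - 1; no integer root y with |y| ≤ 4.
  x = 0: f_y(0, y) = -3*y**2 - 16*y - 4; no integer root y with |y| ≤ 4.
  x = 1: f_y(1, y) = -3*y**2 - 12*y - 5; no integer root y with |y| ≤ 4.
  x = 2: f_y(2, y) = -3*y**2 - 8*y - 4; vanishes at y ∈ {-2}. (2, -2): f_x = 7 ≠ 0.
  x = 3: f_y(3, y) = -3*y**2 - 4*y - 1; vanishes at y ∈ {-1}. (3, -1): f_x = 0, f = 0 — SINGULAR.
  x = 4: f_y(4, y) = 4 - 3*y**2; no integer root y with |y| ≤ 4.
Only singular point on the grid: (3, -1).
Classify: substitute x = 3 + u, y = -1 + v and expand: f = u**3 + u**2*v + 2*u*v**2 - v**3 + v**2.
No constant or linear terms (consistent with a singular point). Quadratic part: v**2. Cubic part: u**3 + u**2*v + 2*u*v**2 - v**3.
The quadratic part v**2 is a perfect square, so there is a single (double) tangent line v = 0, i.e. y = -1. Restricting the cubic part to that line (v = 0) leaves u**3 ≠ 0, so f is not divisible by v and the branch is v² ≈ -u**3 to lowest order — this is a cusp.
Classification: cusp.


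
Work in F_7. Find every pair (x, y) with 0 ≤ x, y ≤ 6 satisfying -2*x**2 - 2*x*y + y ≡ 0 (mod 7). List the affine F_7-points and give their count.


Affine F_7-points: {(0, 0), (1, 5), (2, 2), (3, 2), (5, 3), (6, 3)}; count = 6.

For each of the 49 pairs (x, y) ∈ F_7², evaluate f(x, y) mod 7. Record the zeros.
  x = 0: [0↦0, 1↦1, 2↦2, 3↦3, 4↦4, 5↦5, 6↦6]  zeros at y ∈ {0}
  x = 1: [0↦5, 1↦4, 2↦3, 3↦2, 4↦1, 5↦0, 6↦6]  zeros at y ∈ {5}
  x = 2: [0↦6, 1↦3, 2↦0, 3↦4, 4↦1, 5↦5, 6↦2]  zeros at y ∈ {2}
  x = 3: [0↦3, 1↦5, 2↦0, 3↦2, 4↦4, 5↦6, 6↦1]  zeros at y ∈ {2}
  x = 4: [0↦3, 1↦3, 2↦3, 3↦3, 4↦3, 5↦3, 6↦3]  zeros at y ∈ ∅
  x = 5: [0↦6, 1↦4, 2↦2, 3↦0, 4↦5, 5↦3, 6↦1]  zeros at y ∈ {3}
  x = 6: [0↦5, 1↦1, 2↦4, 3↦0, 4↦3, 5↦6, 6↦2]  zeros at y ∈ {3}
Collecting zeros: affine points = {(0, 0), (1, 5), (2, 2), (3, 2), (5, 3), (6, 3)}.
Total count |C(F_7)_aff| = 6.


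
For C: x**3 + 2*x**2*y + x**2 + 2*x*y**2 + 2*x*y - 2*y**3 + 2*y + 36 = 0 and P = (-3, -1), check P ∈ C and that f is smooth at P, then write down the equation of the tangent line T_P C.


Tangent line at P: 33*x + 20*y + 119 = 0.

Step 1: f(-3, -1) = 0, so P lies on C.
Step 2: partial derivatives
  f_x(x, y) = 3*x**2 + 4*x*y + 2*x + 2*y**2 + 2*y, f_y(x, y) = 2*x**2 + 4*x*y + 2*x - 6*y**2 + 2.
  f_x(P) = 33, f_y(P) = 20 (gradient nonzero, so P is smooth).
Step 3: tangent line at P: 33·(x − -3) + 20·(y − -1) = 0.
Expanding: 33*x + 20*y + 119 = 0.


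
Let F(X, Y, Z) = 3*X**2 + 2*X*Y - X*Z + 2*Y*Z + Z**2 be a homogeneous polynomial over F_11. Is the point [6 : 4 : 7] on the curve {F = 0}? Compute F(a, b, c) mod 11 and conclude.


F(6,4,7) ≡ 10 (mod 11); P is NOT on the curve.

Evaluate F(6, 4, 7) term-by-term (mod 11).
  3*X**2 ↦ 3·36·1·1 = 108
  2*X*Y ↦ 2·6·4·1 = 48
  -X*Z ↦ -1·6·1·7 = -42
  2*Y*Z ↦ 2·1·4·7 = 56
  Z**2 ↦ 1·1·1·49 = 49
Sum: F(6, 4, 7) = (108) + (48) + (-42) + (56) + (49) = 219.
Reducing mod 11: 219 ≡ 10 (mod 11).
Since F(a, b, c) ≡ 10 ≠ 0 (mod 11), P does NOT lie on the curve.


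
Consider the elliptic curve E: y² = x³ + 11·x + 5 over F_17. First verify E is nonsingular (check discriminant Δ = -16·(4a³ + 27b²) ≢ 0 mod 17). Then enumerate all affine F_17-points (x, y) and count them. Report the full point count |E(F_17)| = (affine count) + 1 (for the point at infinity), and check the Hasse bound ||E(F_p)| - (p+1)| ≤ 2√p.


Affine points = {(1, 0), (2, 1), (2, 16), (5, 7), (5, 10), (6, 7), (6, 10), (7, 0), (9, 0), (13, 4), (13, 13), (14, 8), (14, 9), (15, 3), (15, 14)}; affine count = 15; |E(F_17)| = 16.

Discriminant check: Δ ∝ 4a³ + 27b² = 4·11³ + 27·5² = 4·1331 + 27·25 ≡ 15 (mod 17). Nonzero ⇒ E is nonsingular.
For each x ∈ F_17, compute rhs = x³ + 11·x + 5 mod 17, then count y ∈ F_17 with y² ≡ rhs.
  x = 0: rhs = 5, matching y values: none (0 points).
  x = 1: rhs = 0, matching y values: 0 (1 points).
  x = 2: rhs = 1, matching y values: 1, 16 (2 points).
  x = 3: rhs = 14, matching y values: none (0 points).
  x = 4: rhs = 11, matching y values: none (0 points).
  x = 5: rhs = 15, matching y values: 7, 10 (2 points).
  x = 6: rhs = 15, matching y values: 7, 10 (2 points).
  x = 7: rhs = 0, matching y values: 0 (1 points).
  x = 8: rhs = 10, matching y values: none (0 points).
  x = 9: rhs = 0, matching y values: 0 (1 points).
  x = 10: rhs = 10, matching y values: none (0 points).
  x = 11: rhs = 12, matching y values: none (0 points).
  x = 12: rhs = 12, matching y values: none (0 points).
  x = 13: rhs = 16, matching y values: 4, 13 (2 points).
  x = 14: rhs = 13, matching y values: 8, 9 (2 points).
  x = 15: rhs = 9, matching y values: 3, 14 (2 points).
  x = 16: rhs = 10, matching y values: none (0 points).
Total affine count: 15.
Full point count |E(F_17)| = 15 + 1 = 16.
Hasse bound: |16 − (17+1)| = |-2| = 2 ≤ 2√17 ≈ 8.2462 ✓.


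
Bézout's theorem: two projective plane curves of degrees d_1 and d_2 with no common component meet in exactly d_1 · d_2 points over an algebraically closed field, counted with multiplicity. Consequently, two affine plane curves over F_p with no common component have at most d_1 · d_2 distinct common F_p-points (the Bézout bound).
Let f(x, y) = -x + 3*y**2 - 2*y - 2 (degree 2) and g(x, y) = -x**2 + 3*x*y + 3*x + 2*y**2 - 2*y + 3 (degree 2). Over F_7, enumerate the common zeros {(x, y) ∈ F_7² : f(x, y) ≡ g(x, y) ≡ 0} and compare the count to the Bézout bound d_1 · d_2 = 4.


Common zeros: {(3, 4), (5, 0)}; count = 2; Bézout bound = 4.

deg(f) = 2, deg(g) = 2, so Bézout bound = 4.
Scan x ∈ F_7. For each x, list the y ∈ F_7 with f(x, y) ≡ 0 and those with g(x, y) ≡ 0 (mod 7); the common zeros in that column are the intersection.
  x = 0: f ≡ 0 at y ∈ {5}; g ≡ 0 at y ∈ {2, 6}; common: ∅.
  x = 1: f ≡ 0 at y ∈ ∅; g ≡ 0 at y ∈ ∅; common: ∅.
  x = 2: f ≡ 0 at y ∈ ∅; g ≡ 0 at y ∈ {2, 3}; common: ∅.
  x = 3: f ≡ 0 at y ∈ {4, 6}; g ≡ 0 at y ∈ {3, 4}; common: {4}.
  x = 4: f ≡ 0 at y ∈ ∅; g ≡ 0 at y ∈ ∅; common: ∅.
  x = 5: f ≡ 0 at y ∈ {0, 3}; g ≡ 0 at y ∈ {0, 4}; common: {0}.
  x = 6: f ≡ 0 at y ∈ {1, 2}; g ≡ 0 at y ∈ ∅; common: ∅.
Collecting: common zeros = {(3, 4), (5, 0)}, so the count is 2.
Comparison with the Bézout bound: 2 ≤ 4 = deg(f)·deg(g), as expected for curves with no common component (the affine F_7-count falls short of the bound because intersections may lie at infinity, over extension fields, or carry multiplicity).


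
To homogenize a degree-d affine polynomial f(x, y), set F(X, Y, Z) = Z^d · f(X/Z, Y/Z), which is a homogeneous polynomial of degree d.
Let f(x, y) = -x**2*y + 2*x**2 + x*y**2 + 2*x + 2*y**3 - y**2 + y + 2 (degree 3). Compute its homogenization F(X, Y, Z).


F(X, Y, Z) = -X**2*Y + 2*X**2*Z + X*Y**2 + 2*X*Z**2 + 2*Y**3 - Y**2*Z + Y*Z**2 + 2*Z**3

deg(f) = 3.
Substitute x = X/Z, y = Y/Z into f, then multiply by Z^3.
  monomial -1·x^2·y^1 ↦ -1·X^2·Y^1·Z^0.
  monomial 2·x^2·y^0 ↦ 2·X^2·Y^0·Z^1.
  monomial 1·x^1·y^2 ↦ 1·X^1·Y^2·Z^0.
  monomial 2·x^1·y^0 ↦ 2·X^1·Y^0·Z^2.
  monomial 2·x^0·y^3 ↦ 2·X^0·Y^3·Z^0.
  monomial -1·x^0·y^2 ↦ -1·X^0·Y^2·Z^1.
  monomial 1·x^0·y^1 ↦ 1·X^0·Y^1·Z^2.
  monomial 2·x^0·y^0 ↦ 2·X^0·Y^0·Z^3.
Collecting: F(X, Y, Z) = -X**2*Y + 2*X**2*Z + X*Y**2 + 2*X*Z**2 + 2*Y**3 - Y**2*Z + Y*Z**2 + 2*Z**3.


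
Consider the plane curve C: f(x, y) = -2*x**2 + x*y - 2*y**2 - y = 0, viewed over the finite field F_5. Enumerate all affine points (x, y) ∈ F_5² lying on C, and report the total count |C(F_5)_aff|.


Affine F_5-points: {(0, 0), (0, 2), (1, 2), (1, 3), (3, 3)}; count = 5.

For each of the 25 pairs (x, y) ∈ F_5², evaluate f(x, y) mod 5. Record the zeros.
  x = 0: [0↦0, 1↦2, 2↦0, 3↦4, 4↦4]  zeros at y ∈ {0, 2}
  x = 1: [0↦3, 1↦1, 2↦0, 3↦0, 4↦1]  zeros at y ∈ {2, 3}
  x = 2: [0↦2, 1↦1, 2↦1, 3↦2, 4↦4]  zeros at y ∈ ∅
  x = 3: [0↦2, 1↦2, 2↦3, 3↦0, 4↦3]  zeros at y ∈ {3}
  x = 4: [0↦3, 1↦4, 2↦1, 3↦4, 4↦3]  zeros at y ∈ ∅
Collecting zeros: affine points = {(0, 0), (0, 2), (1, 2), (1, 3), (3, 3)}.
Total count |C(F_5)_aff| = 5.


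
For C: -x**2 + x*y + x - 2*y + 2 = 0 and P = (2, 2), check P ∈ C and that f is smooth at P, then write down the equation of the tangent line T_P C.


Tangent line at P: 2 - x = 0.

Step 1: f(2, 2) = 0, so P lies on C.
Step 2: partial derivatives
  f_x(x, y) = -2*x + y + 1, f_y(x, y) = x - 2.
  f_x(P) = -1, f_y(P) = 0 (gradient nonzero, so P is smooth).
Step 3: tangent line at P: -1·(x − 2) + 0·(y − 2) = 0.
Expanding: 2 - x = 0.


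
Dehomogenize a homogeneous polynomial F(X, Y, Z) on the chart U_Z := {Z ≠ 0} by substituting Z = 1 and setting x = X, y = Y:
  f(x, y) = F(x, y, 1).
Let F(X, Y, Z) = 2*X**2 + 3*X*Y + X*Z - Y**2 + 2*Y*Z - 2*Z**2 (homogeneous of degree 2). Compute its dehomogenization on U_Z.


f(x, y) = 2*x**2 + 3*x*y + x - y**2 + 2*y - 2

On U_Z we set Z = 1. Each monomial c·X^i·Y^j·Z^k in F becomes c·x^i·y^j·1^k = c·x^i·y^j.
Substituting Z = 1: F(X, Y, 1) = 2*x**2 + 3*x*y + x - y**2 + 2*y - 2.
Note: deg(f) ≤ deg(F) = 2; strict inequality happens when F is divisible by Z (lost terms).


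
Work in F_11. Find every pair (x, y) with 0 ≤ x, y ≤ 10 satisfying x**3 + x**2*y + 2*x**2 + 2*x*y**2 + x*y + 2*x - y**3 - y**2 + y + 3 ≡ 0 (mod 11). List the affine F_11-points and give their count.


Affine F_11-points: {(1, 1), (1, 5), (1, 6), (2, 3), (7, 2), (8, 7)}; count = 6.

For each of the 121 pairs (x, y) ∈ F_11², evaluate f(x, y) mod 11. Record the zeros.
  x = 0: [0↦3, 1↦2, 2↦4, 3↦3, 4↦4, 5↦1, 6↦10, 7↦3, 8↦7, 9↦5, 10↦2]  zeros at y ∈ ∅
  x = 1: [0↦8, 1↦0, 2↦10, 3↦10, 4↦5, 5↦0, 6↦0, 7↦10, 8↦2, 9↦3, 10↦7]  zeros at y ∈ {1, 5, 6}
  x = 2: [0↦1, 1↦10, 2↦8, 3↦0, 4↦2, 5↦8, 6↦1, 7↦8, 8↦1, 9↦7, 10↦9]  zeros at y ∈ {3}
  x = 3: [0↦10, 1↦5, 2↦4, 3↦1, 4↦1, 5↦9, 6↦8, 7↦3, 8↦10, 9↦1, 10↦3]  zeros at y ∈ ∅
  x = 4: [0↦8, 1↦2, 2↦4, 3↦8, 4↦8, 5↦9, 6↦5, 7↦1, 8↦2, 9↦2, 10↦6]  zeros at y ∈ ∅
  x = 5: [0↦1, 1↦7, 2↦3, 3↦5, 4↦7, 5↦3, 6↦9, 7↦8, 8↦5, 9↦5, 10↦2]  zeros at y ∈ ∅
  x = 6: [0↦6, 1↦4, 2↦7, 3↦9, 4↦4, 5↦8, 6↦4, 7↦8, 8↦3, 9↦5, 10↦8]  zeros at y ∈ ∅
  x = 7: [0↦7, 1↦10, 2↦0, 3↦4, 4↦5, 5↦8, 6↦7, 7↦7, 8↦2, 9↦8, 10↦8]  zeros at y ∈ {2}
  x = 8: [0↦10, 1↦9, 2↦10, 3↦7, 4↦5, 5↦9, 6↦2, 7↦0, 8↦8, 9↦9, 10↦8]  zeros at y ∈ {7}
  x = 9: [0↦10, 1↦7, 2↦10, 3↦2, 4↦10, 5↦6, 6↦6, 7↦4, 8↦5, 9↦3, 10↦3]  zeros at y ∈ ∅
  x = 10: [0↦2, 1↦10, 2↦6, 3↦6, 4↦4, 5↦5, 6↦3, 7↦3, 8↦10, 9↦7, 10↦10]  zeros at y ∈ ∅
Collecting zeros: affine points = {(1, 1), (1, 5), (1, 6), (2, 3), (7, 2), (8, 7)}.
Total count |C(F_11)_aff| = 6.


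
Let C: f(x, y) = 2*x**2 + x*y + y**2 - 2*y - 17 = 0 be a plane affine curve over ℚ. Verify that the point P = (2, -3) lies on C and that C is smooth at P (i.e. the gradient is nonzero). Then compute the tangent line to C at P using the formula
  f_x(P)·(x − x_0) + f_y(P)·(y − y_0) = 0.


Tangent line at P: 5*x - 6*y - 28 = 0.

Step 1: f(2, -3) = 0, so P lies on C.
Step 2: partial derivatives
  f_x(x, y) = 4*x + y, f_y(x, y) = x + 2*y - 2.
  f_x(P) = 5, f_y(P) = -6 (gradient nonzero, so P is smooth).
Step 3: tangent line at P: 5·(x − 2) + -6·(y − -3) = 0.
Expanding: 5*x - 6*y - 28 = 0.


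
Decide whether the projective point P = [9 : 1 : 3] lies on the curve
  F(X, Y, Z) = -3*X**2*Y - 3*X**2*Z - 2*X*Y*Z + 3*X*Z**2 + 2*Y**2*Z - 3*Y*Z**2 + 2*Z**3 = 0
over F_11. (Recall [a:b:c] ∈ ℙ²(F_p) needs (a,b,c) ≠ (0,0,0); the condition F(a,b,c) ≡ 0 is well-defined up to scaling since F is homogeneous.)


F(9,1,3) ≡ 9 (mod 11); P is NOT on the curve.

Evaluate F(9, 1, 3) term-by-term (mod 11).
  -3*X**2*Y ↦ -3·81·1·1 = -243
  -3*X**2*Z ↦ -3·81·1·3 = -729
  -2*X*Y*Z ↦ -2·9·1·3 = -54
  3*X*Z**2 ↦ 3·9·1·9 = 243
  2*Y**2*Z ↦ 2·1·1·3 = 6
  -3*Y*Z**2 ↦ -3·1·1·9 = -27
  2*Z**3 ↦ 2·1·1·27 = 54
Sum: F(9, 1, 3) = (-243) + (-729) + (-54) + (243) + (6) + (-27) + (54) = -750.
Reducing mod 11: -750 ≡ 9 (mod 11).
Since F(a, b, c) ≡ 9 ≠ 0 (mod 11), P does NOT lie on the curve.


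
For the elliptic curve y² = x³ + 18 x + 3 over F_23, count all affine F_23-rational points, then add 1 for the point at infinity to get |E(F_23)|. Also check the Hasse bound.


Affine points = {(0, 7), (0, 16), (2, 1), (2, 22), (4, 1), (4, 22), (7, 9), (7, 14), (14, 3), (14, 20), (17, 1), (17, 22), (18, 8), (18, 15)}; affine count = 14; |E(F_23)| = 15.

Discriminant check: Δ ∝ 4a³ + 27b² = 4·18³ + 27·3² = 4·5832 + 27·9 ≡ 19 (mod 23). Nonzero ⇒ E is nonsingular.
For each x ∈ F_23, compute rhs = x³ + 18·x + 3 mod 23, then count y ∈ F_23 with y² ≡ rhs.
  x = 0: rhs = 3, matching y values: 7, 16 (2 points).
  x = 1: rhs = 22, matching y values: none (0 points).
  x = 2: rhs = 1, matching y values: 1, 22 (2 points).
  x = 3: rhs = 15, matching y values: none (0 points).
  x = 4: rhs = 1, matching y values: 1, 22 (2 points).
  x = 5: rhs = 11, matching y values: none (0 points).
  x = 6: rhs = 5, matching y values: none (0 points).
  x = 7: rhs = 12, matching y values: 9, 14 (2 points).
  x = 8: rhs = 15, matching y values: none (0 points).
  x = 9: rhs = 20, matching y values: none (0 points).
  x = 10: rhs = 10, matching y values: none (0 points).
  x = 11: rhs = 14, matching y values: none (0 points).
  x = 12: rhs = 15, matching y values: none (0 points).
  x = 13: rhs = 19, matching y values: none (0 points).
  x = 14: rhs = 9, matching y values: 3, 20 (2 points).
  x = 15: rhs = 14, matching y values: none (0 points).
  x = 16: rhs = 17, matching y values: none (0 points).
  x = 17: rhs = 1, matching y values: 1, 22 (2 points).
  x = 18: rhs = 18, matching y values: 8, 15 (2 points).
  x = 19: rhs = 5, matching y values: none (0 points).
  x = 20: rhs = 14, matching y values: none (0 points).
  x = 21: rhs = 5, matching y values: none (0 points).
  x = 22: rhs = 7, matching y values: none (0 points).
Total affine count: 14.
Full point count |E(F_23)| = 14 + 1 = 15.
Hasse bound: |15 − (23+1)| = |-9| = 9 ≤ 2√23 ≈ 9.5917 ✓.


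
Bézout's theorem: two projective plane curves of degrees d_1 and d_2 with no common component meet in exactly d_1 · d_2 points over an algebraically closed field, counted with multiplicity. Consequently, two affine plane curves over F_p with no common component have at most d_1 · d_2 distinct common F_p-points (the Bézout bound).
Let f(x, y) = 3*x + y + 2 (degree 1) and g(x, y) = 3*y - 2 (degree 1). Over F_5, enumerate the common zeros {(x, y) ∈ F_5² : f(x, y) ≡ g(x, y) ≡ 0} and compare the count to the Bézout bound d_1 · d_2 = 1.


Common zeros: {(3, 4)}; count = 1; Bézout bound = 1.

deg(f) = 1, deg(g) = 1, so Bézout bound = 1.
Scan x ∈ F_5. For each x, list the y ∈ F_5 with f(x, y) ≡ 0 and those with g(x, y) ≡ 0 (mod 5); the common zeros in that column are the intersection.
  x = 0: f ≡ 0 at y ∈ {3}; g ≡ 0 at y ∈ {4}; common: ∅.
  x = 1: f ≡ 0 at y ∈ {0}; g ≡ 0 at y ∈ {4}; common: ∅.
  x = 2: f ≡ 0 at y ∈ {2}; g ≡ 0 at y ∈ {4}; common: ∅.
  x = 3: f ≡ 0 at y ∈ {4}; g ≡ 0 at y ∈ {4}; common: {4}.
  x = 4: f ≡ 0 at y ∈ {1}; g ≡ 0 at y ∈ {4}; common: ∅.
Collecting: common zeros = {(3, 4)}, so the count is 1.
Comparison with the Bézout bound: 1 ≤ 1 = deg(f)·deg(g), as expected for curves with no common component (the bound is attained).


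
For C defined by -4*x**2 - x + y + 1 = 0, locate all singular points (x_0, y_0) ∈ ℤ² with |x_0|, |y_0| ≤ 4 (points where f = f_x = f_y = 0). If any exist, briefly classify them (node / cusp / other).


No singular points in the scanned grid; C is smooth there.

Compute partial derivatives:
  f_x = -8*x - 1.
  f_y = 1.
f_y = 1 is a nonzero constant, so f_y never vanishes: no point (x, y) can satisfy f = f_x = f_y = 0. In particular no (x, y) ∈ {−4, ..., 4}² is singular; the curve is smooth.


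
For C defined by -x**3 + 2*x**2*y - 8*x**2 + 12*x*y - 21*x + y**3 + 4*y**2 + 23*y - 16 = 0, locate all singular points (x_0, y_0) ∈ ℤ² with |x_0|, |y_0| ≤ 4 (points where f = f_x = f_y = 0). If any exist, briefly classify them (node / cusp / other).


Singular points: {(-3, -1)}; classification: node.

Compute partial derivatives:
  f_x = -3*x**2 + 4*x*y - 16*x + 12*y - 21.
  f_y = 2*x**2 + 12*x + 3*y**2 + 8*y + 23.
Scan x_0 ∈ {−4, ..., 4}. For each x_0, f_y(x_0, y) is a polynomial in y; find its integer roots y ∈ {−4, ..., 4}, then test f_x and f at those candidates.
  x = -4: f_y(-4, y) = 3*y**2 + 8*y + 7; no integer root y with |y| ≤ 4.
  x = -3: f_y(-3, y) = 3*y**2 + 8*y + 5; vanishes at y ∈ {-1}. (-3, -1): f_x = 0, f = 0 — SINGULAR.
  x = -2: f_y(-2, y) = 3*y**2 + 8*y + 7; no integer root y with |y| ≤ 4.
  x = -1: f_y(-1, y) = 3*y**2 + 8*y + 13; no integer root y with |y| ≤ 4.
  x = 0: f_y(0, y) = 3*y**2 + 8*y + 23; no integer root y with |y| ≤ 4.
  x = 1: f_y(1, y) = 3*y**2 + 8*y + 37; no integer root y with |y| ≤ 4.
  x = 2: f_y(2, y) = 3*y**2 + 8*y + 55; no integer root y with |y| ≤ 4.
  x = 3: f_y(3, y) = 3*y**2 + 8*y + 77; no integer root y with |y| ≤ 4.
  x = 4: f_y(4, y) = 3*y**2 + 8*y + 103; no integer root y with |y| ≤ 4.
Only singular point on the grid: (-3, -1).
Classify: substitute x = -3 + u, y = -1 + v and expand: f = -u**3 + 2*u**2*v - u**2 + v**3 + v**2.
No constant or linear terms (consistent with a singular point). Quadratic part: -u**2 + v**2. Cubic part: -u**3 + 2*u**2*v + v**3.
The quadratic part v**2 - u**2 = (v − u)(v + u) splits into two distinct linear factors, so there are two distinct tangent lines y − -1 = ±(x − -3) — this is a node (ordinary double point).
Classification: node.
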